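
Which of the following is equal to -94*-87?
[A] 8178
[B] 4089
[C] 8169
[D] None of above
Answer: A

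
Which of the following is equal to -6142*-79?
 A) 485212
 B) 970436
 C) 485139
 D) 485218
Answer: D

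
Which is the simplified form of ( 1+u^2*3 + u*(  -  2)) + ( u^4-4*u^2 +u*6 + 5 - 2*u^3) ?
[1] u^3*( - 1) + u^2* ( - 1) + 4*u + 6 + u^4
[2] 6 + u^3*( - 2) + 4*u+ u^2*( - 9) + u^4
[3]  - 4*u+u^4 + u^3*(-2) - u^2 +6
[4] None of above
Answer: 4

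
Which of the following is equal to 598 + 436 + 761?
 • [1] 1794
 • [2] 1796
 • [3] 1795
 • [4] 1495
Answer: 3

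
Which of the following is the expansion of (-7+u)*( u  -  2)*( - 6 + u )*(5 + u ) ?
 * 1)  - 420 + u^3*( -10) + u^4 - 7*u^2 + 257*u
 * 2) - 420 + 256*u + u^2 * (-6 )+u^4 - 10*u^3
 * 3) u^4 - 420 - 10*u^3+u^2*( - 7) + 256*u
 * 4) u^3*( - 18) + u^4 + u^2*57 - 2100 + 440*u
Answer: 3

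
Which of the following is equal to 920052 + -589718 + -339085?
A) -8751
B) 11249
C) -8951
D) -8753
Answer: A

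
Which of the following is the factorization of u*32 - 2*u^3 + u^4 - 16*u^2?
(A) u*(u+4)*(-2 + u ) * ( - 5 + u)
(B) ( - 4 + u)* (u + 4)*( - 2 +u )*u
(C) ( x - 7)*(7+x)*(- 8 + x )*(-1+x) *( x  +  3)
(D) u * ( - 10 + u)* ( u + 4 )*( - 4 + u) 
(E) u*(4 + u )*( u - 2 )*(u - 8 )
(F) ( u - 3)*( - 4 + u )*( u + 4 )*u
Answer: B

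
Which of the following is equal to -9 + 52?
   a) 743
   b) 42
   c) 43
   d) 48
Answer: c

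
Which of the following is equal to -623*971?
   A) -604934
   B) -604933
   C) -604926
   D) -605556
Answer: B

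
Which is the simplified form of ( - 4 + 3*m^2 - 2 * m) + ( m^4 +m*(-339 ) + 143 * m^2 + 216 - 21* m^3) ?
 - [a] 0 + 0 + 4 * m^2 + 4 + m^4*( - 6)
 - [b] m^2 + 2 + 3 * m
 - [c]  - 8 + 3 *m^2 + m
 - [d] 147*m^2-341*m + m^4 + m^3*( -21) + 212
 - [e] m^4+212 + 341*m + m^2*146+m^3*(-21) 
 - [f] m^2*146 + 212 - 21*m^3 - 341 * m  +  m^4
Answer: f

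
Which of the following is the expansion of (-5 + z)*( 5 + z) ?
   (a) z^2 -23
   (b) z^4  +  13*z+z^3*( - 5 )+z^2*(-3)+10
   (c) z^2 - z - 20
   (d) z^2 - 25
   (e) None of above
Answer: d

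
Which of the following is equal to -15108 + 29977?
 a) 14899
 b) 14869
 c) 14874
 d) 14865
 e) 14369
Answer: b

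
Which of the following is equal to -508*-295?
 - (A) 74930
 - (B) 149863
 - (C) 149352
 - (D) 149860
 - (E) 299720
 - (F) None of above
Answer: D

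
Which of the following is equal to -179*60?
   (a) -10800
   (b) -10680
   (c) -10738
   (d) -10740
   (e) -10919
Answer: d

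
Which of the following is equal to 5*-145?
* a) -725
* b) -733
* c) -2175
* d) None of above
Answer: a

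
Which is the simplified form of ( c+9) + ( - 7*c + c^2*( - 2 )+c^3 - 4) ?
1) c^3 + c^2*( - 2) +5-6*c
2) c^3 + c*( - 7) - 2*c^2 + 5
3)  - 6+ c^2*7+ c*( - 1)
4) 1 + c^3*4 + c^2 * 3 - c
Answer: 1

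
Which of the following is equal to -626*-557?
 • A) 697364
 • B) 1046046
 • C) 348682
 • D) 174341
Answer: C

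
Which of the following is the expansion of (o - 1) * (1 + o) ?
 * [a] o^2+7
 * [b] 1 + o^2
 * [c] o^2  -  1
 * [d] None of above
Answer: c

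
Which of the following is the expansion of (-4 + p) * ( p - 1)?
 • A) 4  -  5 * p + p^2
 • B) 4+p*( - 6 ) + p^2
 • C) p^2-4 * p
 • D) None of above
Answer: A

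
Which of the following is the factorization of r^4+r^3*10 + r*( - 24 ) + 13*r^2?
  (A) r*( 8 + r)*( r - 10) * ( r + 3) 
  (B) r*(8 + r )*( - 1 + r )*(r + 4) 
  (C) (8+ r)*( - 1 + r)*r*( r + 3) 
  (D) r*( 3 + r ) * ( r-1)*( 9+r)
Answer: C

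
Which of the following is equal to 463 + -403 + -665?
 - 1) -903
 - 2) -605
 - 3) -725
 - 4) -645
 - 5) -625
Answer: 2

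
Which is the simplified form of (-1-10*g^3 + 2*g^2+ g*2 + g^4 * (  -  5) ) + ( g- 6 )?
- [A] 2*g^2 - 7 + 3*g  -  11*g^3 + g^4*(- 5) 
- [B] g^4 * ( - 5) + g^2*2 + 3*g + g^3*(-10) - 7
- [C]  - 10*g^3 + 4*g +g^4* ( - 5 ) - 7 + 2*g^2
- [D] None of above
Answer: B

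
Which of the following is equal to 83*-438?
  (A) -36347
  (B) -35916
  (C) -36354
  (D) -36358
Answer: C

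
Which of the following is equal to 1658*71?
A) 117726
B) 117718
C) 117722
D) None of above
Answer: B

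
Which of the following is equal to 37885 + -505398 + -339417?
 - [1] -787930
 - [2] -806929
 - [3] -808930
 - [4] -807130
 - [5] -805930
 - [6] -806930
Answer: 6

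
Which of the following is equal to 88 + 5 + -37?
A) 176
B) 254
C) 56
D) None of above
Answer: C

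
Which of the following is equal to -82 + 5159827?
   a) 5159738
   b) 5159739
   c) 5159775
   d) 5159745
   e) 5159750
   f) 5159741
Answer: d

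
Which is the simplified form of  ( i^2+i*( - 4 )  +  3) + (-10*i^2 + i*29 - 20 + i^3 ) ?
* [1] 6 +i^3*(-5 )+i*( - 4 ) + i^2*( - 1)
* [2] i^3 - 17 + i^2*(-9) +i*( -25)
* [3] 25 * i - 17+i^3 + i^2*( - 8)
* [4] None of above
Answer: 4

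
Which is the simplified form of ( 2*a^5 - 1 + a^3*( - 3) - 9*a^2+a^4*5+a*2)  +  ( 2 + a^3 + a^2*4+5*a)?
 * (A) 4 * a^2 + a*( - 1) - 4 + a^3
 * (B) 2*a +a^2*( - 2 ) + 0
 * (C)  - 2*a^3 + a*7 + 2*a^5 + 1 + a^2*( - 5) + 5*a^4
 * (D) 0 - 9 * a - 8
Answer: C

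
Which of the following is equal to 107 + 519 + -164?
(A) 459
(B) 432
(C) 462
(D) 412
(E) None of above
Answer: C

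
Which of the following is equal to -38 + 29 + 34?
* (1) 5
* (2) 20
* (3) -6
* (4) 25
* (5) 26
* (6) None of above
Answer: 4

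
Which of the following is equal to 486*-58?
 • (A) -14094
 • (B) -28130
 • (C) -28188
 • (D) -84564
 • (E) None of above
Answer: C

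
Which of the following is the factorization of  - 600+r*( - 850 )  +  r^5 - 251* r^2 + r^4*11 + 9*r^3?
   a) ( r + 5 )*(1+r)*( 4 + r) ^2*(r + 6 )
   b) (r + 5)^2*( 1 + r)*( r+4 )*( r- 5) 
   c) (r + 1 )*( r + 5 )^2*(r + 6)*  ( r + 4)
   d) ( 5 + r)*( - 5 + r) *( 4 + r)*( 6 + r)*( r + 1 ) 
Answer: d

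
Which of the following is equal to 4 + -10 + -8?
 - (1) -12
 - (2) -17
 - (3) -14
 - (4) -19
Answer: 3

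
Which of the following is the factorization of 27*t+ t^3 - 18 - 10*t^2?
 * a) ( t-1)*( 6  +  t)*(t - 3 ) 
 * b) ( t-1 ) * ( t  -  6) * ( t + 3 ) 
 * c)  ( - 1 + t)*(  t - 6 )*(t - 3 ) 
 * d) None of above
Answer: c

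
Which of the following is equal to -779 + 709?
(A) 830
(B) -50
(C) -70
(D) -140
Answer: C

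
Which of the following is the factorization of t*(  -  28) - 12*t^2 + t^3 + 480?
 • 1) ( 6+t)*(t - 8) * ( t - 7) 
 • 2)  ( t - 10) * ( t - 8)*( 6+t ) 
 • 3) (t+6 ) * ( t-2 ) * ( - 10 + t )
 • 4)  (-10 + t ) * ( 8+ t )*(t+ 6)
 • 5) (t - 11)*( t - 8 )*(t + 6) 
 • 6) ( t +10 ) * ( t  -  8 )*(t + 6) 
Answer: 2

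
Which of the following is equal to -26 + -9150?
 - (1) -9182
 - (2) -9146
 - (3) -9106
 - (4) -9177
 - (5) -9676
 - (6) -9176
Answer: 6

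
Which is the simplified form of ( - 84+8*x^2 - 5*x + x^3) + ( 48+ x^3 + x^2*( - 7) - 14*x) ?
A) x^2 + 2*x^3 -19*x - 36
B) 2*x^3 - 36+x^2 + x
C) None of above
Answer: A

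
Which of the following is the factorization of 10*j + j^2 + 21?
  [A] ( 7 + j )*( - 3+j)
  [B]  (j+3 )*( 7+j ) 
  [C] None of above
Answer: B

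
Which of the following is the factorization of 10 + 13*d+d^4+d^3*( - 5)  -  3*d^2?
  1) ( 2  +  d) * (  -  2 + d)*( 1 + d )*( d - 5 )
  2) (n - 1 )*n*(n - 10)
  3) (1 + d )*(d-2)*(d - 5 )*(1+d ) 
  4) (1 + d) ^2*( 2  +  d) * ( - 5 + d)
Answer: 3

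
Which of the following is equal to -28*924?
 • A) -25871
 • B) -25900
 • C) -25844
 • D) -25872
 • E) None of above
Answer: D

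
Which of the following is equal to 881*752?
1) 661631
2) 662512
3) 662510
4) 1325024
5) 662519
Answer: 2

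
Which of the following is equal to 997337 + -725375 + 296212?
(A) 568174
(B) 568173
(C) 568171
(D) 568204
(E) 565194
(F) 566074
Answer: A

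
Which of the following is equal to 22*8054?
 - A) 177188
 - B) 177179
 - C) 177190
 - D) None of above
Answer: A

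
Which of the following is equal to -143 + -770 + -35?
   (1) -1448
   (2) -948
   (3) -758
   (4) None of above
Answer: 2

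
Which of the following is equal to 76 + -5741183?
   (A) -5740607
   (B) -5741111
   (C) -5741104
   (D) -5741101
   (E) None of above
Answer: E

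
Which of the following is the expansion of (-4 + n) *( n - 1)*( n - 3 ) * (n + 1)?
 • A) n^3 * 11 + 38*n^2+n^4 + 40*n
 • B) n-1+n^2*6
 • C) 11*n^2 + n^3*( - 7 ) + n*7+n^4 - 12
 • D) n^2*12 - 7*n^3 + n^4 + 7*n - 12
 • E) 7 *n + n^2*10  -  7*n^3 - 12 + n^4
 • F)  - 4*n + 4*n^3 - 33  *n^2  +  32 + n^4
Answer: C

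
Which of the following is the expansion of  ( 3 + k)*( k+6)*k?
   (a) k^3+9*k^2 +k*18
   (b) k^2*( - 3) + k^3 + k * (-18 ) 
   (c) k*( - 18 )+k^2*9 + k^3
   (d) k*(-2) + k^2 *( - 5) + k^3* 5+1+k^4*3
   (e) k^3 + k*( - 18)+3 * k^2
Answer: a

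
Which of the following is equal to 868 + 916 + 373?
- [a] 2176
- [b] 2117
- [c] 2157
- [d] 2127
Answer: c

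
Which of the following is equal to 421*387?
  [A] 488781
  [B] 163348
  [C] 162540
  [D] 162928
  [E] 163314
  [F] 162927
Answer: F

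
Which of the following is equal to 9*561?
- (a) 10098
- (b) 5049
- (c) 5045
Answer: b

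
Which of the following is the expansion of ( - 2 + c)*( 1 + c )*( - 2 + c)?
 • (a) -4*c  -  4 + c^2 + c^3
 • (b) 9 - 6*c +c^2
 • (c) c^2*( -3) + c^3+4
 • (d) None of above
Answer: c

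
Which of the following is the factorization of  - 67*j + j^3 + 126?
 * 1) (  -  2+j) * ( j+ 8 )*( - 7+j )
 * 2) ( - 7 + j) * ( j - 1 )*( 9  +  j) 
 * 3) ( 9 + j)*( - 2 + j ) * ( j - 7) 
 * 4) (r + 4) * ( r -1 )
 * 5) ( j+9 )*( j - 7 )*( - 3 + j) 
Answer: 3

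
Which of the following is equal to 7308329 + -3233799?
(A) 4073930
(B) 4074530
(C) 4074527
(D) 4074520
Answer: B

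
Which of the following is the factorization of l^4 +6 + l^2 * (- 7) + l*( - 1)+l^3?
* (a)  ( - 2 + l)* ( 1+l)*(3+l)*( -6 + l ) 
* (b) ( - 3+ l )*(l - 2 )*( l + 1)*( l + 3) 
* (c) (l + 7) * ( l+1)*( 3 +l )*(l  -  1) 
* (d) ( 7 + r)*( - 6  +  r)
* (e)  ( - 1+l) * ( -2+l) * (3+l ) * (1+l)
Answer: e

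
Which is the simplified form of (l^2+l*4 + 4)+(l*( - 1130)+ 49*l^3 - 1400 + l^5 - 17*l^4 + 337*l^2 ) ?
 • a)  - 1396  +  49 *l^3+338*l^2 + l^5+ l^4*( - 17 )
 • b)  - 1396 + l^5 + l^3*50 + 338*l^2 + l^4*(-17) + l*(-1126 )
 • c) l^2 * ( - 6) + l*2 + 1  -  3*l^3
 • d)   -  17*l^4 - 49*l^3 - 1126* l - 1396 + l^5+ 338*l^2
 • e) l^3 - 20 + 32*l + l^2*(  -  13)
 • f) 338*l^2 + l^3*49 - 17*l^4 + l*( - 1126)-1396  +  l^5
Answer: f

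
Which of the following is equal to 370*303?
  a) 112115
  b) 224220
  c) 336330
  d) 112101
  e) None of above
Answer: e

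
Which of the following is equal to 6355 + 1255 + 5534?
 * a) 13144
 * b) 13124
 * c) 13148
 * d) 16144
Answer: a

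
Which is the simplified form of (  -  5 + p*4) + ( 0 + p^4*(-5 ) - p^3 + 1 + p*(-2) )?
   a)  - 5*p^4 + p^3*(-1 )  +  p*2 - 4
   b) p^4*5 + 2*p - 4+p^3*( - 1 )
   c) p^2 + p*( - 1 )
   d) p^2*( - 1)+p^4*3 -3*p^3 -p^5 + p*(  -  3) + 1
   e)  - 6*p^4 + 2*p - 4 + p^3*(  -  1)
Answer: a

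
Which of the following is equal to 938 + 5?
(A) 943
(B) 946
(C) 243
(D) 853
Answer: A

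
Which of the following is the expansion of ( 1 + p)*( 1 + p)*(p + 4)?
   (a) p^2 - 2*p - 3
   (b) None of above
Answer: b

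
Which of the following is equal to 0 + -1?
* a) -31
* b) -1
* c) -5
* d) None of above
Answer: b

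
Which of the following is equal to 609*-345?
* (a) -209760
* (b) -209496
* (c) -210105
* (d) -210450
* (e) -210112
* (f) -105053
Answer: c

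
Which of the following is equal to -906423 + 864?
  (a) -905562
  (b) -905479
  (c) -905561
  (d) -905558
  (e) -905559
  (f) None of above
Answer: e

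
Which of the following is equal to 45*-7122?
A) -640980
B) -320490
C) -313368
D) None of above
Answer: B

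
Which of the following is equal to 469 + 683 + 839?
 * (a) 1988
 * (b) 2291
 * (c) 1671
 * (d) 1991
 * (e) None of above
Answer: d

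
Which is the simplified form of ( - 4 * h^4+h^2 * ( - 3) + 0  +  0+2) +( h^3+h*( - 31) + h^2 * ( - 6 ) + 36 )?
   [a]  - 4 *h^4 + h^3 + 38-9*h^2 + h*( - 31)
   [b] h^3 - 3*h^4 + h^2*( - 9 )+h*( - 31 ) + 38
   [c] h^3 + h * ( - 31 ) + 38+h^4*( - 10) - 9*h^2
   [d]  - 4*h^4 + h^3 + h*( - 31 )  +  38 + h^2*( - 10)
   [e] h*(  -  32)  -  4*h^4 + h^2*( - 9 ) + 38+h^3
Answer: a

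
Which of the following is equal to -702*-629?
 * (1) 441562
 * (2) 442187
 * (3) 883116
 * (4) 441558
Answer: 4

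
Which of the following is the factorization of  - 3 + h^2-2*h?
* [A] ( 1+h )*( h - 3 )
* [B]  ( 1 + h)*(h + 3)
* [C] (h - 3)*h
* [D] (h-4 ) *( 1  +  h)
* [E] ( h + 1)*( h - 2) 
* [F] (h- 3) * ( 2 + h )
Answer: A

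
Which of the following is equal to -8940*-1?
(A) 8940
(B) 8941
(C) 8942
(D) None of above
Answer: A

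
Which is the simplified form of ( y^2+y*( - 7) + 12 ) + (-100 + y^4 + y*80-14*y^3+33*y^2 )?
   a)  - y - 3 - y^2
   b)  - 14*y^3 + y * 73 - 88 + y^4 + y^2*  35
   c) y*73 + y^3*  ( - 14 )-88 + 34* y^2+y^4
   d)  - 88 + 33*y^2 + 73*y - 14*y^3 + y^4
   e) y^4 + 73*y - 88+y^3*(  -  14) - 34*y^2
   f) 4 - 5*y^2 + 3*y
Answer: c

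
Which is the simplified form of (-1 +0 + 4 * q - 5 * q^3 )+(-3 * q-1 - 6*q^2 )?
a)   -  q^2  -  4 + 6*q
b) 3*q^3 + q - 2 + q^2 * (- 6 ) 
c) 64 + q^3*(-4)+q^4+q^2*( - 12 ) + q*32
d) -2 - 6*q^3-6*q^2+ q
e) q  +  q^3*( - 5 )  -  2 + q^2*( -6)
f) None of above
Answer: e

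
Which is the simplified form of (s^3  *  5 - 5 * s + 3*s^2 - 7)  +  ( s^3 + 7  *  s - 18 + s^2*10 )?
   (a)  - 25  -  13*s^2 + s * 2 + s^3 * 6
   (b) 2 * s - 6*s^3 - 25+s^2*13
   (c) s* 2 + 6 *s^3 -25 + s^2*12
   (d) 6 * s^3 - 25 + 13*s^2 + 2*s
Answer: d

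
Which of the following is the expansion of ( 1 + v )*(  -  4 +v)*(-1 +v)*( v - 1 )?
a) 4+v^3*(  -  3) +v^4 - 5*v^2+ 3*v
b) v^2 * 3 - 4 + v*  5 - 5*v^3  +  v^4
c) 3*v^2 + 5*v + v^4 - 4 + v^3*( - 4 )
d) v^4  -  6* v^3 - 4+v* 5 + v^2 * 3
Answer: b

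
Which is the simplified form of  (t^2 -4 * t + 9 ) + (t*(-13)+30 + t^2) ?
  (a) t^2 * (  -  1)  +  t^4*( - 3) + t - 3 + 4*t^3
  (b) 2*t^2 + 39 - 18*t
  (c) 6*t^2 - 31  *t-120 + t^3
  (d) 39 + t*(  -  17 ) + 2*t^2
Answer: d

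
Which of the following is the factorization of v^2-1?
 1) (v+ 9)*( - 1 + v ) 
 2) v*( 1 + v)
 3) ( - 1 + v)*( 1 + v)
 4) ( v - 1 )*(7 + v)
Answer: 3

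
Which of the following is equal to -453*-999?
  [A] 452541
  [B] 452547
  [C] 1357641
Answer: B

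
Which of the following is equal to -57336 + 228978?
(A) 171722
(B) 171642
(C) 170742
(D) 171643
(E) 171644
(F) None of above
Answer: B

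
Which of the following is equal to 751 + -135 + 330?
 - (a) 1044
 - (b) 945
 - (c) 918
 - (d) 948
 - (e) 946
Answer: e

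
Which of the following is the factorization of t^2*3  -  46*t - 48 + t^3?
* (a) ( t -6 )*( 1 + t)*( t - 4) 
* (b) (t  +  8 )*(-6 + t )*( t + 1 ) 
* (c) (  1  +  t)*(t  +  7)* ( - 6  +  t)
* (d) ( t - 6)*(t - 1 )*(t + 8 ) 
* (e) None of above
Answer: b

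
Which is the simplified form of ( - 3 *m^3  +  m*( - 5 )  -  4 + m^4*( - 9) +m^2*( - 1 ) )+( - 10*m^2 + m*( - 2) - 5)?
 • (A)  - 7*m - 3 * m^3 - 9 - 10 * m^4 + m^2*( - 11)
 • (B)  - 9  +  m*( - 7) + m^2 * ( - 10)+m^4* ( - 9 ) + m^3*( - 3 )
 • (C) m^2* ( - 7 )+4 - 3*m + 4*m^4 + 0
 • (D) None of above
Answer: D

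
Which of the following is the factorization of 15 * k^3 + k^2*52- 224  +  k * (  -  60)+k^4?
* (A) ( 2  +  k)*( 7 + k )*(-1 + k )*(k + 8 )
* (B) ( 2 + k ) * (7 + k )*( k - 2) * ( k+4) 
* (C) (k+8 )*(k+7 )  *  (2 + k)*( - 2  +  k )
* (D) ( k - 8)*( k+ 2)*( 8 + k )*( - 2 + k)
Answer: C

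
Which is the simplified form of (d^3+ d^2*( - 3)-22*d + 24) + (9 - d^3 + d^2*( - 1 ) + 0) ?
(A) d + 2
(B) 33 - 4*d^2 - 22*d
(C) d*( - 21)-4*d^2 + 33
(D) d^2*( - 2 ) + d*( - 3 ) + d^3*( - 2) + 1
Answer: B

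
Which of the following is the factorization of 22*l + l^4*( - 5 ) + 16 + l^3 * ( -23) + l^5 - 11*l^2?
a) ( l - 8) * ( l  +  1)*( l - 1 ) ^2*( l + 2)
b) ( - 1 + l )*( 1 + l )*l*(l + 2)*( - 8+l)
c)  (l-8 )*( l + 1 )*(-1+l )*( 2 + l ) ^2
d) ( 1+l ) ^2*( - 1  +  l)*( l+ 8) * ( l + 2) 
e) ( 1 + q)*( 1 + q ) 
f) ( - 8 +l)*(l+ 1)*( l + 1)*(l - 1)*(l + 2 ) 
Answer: f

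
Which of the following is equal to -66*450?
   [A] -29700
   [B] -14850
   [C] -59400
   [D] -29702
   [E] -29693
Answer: A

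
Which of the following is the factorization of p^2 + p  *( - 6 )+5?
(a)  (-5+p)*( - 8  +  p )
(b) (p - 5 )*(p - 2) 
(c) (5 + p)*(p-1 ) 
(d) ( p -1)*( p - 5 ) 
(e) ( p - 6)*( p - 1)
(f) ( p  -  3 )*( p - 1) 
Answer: d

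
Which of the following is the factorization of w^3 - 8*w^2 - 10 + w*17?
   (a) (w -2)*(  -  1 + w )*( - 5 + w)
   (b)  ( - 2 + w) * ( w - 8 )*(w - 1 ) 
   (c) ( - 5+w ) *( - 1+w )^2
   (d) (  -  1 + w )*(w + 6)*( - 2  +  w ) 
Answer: a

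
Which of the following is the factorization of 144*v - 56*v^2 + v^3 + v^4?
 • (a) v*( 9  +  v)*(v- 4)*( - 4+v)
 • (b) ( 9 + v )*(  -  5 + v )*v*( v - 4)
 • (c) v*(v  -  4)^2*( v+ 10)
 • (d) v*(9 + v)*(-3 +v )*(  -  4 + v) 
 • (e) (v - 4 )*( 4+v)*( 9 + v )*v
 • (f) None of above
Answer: a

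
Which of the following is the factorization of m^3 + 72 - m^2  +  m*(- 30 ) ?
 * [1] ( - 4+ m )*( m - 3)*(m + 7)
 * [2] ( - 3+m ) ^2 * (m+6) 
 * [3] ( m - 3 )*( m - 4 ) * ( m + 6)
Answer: 3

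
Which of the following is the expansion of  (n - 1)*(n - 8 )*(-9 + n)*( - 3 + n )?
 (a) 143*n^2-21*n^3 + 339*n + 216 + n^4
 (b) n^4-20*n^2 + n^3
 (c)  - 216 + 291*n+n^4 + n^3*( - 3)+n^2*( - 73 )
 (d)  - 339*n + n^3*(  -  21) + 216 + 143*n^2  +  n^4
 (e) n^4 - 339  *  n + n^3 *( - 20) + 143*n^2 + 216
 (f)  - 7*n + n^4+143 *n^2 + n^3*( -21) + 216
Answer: d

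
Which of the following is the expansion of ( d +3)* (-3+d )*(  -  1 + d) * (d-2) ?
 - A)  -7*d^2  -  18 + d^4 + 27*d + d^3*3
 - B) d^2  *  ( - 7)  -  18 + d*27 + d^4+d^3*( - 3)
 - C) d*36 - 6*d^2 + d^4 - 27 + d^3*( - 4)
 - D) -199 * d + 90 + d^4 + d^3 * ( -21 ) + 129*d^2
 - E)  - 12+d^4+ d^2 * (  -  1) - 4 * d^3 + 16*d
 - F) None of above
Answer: B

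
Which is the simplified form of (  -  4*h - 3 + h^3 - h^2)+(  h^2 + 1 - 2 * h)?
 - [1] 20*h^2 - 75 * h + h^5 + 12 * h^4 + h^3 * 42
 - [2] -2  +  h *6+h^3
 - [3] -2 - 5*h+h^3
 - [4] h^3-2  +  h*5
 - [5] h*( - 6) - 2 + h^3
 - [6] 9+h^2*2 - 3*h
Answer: 5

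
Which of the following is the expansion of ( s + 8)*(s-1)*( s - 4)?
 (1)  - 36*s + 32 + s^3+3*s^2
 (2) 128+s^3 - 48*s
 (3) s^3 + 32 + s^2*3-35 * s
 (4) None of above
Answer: 1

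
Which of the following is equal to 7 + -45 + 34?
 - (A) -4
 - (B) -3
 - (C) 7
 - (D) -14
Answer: A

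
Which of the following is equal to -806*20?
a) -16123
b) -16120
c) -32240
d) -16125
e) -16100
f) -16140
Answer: b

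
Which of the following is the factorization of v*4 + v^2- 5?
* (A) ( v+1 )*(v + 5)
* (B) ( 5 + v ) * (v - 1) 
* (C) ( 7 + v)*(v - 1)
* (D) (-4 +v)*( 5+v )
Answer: B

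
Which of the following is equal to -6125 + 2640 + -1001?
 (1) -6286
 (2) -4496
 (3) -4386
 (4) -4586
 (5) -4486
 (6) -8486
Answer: 5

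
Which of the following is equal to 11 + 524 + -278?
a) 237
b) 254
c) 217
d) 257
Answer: d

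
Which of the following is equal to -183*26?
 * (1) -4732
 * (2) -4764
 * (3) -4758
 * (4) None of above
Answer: 3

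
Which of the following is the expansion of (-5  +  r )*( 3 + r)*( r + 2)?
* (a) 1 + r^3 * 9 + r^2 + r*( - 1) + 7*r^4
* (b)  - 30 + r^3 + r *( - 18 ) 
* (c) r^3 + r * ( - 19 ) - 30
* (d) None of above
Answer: c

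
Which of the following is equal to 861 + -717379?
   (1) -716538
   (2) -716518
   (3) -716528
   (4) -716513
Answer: 2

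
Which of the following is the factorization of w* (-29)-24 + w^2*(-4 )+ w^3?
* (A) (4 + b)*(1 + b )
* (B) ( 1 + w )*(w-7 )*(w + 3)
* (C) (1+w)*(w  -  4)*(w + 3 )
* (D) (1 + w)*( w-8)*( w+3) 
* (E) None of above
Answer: D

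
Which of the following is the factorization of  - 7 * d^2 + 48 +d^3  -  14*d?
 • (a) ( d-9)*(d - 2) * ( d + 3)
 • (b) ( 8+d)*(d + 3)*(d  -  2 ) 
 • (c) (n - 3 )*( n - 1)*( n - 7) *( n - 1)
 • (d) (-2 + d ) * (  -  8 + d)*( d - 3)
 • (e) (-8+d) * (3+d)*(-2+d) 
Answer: e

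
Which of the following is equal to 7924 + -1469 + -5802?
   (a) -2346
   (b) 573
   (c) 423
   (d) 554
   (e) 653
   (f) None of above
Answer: e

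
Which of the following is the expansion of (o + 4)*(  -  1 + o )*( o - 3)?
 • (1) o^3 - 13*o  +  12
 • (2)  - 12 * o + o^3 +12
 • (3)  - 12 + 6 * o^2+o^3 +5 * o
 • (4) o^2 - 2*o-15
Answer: 1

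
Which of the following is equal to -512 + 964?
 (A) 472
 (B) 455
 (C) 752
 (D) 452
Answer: D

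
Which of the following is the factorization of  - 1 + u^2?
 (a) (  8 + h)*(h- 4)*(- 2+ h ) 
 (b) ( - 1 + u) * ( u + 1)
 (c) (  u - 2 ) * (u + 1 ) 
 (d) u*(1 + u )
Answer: b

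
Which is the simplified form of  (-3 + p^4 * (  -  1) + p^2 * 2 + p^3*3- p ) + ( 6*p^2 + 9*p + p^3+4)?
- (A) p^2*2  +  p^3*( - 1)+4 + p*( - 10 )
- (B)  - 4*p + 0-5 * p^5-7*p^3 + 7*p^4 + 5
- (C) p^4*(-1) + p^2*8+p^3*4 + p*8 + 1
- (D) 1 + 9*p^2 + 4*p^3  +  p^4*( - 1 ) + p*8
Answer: C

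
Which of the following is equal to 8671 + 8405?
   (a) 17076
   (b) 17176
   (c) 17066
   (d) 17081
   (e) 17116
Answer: a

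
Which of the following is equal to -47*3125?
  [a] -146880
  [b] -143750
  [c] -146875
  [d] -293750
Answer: c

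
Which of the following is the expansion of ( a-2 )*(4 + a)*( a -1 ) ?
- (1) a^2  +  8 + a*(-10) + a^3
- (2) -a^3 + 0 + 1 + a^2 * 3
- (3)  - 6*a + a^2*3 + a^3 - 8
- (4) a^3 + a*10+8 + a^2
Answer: 1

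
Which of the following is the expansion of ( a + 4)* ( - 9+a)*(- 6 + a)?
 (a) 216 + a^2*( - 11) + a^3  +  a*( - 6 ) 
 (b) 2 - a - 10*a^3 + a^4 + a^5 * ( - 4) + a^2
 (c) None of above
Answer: a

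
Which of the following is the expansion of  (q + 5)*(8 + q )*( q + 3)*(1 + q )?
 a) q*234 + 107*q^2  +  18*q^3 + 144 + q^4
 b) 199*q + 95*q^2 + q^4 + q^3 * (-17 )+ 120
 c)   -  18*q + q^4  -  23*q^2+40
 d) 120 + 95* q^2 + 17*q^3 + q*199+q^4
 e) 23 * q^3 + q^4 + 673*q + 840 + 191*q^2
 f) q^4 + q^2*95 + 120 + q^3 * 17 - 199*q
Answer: d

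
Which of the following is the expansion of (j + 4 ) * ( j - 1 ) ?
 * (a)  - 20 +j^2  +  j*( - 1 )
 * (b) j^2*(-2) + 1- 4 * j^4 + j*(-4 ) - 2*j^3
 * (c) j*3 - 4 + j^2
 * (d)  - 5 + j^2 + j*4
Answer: c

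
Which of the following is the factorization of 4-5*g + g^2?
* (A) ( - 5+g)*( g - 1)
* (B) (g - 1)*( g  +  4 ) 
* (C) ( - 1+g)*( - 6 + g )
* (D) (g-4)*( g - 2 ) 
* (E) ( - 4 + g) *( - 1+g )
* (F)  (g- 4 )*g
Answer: E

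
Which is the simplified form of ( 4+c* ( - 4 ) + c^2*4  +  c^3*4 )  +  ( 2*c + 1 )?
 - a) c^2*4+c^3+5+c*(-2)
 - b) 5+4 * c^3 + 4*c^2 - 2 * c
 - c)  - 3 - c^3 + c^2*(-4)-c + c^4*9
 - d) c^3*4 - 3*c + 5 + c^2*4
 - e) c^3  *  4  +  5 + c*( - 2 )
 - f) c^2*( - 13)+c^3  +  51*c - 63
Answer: b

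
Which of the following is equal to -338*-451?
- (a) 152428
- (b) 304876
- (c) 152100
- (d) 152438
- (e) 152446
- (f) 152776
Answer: d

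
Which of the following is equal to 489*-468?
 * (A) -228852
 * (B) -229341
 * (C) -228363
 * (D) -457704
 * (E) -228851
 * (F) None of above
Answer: A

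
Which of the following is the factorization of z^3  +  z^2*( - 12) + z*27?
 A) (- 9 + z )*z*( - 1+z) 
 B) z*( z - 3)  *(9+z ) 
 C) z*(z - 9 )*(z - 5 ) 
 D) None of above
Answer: D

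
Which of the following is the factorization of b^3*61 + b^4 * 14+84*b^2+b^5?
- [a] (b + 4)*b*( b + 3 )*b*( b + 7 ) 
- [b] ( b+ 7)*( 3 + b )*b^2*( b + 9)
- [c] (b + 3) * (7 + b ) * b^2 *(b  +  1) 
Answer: a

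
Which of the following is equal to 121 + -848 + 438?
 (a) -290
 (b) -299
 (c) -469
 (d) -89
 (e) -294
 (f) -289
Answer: f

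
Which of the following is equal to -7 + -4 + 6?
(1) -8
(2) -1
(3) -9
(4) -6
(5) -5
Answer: 5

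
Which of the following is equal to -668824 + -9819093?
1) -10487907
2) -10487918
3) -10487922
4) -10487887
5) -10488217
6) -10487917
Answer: 6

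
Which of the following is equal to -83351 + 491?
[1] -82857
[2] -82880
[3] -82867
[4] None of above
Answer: 4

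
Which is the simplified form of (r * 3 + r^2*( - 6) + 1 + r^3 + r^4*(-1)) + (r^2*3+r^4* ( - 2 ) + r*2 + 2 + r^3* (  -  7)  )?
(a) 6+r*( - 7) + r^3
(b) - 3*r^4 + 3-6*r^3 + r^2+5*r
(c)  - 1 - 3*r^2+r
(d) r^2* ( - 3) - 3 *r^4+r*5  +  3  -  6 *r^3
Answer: d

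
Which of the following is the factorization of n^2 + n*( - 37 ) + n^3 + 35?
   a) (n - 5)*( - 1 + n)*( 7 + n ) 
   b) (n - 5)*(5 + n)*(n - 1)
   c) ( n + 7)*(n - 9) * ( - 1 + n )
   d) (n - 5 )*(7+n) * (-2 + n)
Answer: a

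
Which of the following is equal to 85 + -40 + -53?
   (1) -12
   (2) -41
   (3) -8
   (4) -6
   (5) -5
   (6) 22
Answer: 3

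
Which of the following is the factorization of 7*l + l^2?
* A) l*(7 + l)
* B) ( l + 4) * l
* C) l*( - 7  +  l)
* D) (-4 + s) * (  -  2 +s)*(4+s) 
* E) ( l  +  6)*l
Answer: A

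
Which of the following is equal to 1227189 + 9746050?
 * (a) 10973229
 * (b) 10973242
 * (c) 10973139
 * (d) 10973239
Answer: d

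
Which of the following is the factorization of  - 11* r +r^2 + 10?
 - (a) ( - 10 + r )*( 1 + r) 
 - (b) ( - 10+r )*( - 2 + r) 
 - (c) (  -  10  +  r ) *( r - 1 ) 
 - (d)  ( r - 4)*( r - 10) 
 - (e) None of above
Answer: c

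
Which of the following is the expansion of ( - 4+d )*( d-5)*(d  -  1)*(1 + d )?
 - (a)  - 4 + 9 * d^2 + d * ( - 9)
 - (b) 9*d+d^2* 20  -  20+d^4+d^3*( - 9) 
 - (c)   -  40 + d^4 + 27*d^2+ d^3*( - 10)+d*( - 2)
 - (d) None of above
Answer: d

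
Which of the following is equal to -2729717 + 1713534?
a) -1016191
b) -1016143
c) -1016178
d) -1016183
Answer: d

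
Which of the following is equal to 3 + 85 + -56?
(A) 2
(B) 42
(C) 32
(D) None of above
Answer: C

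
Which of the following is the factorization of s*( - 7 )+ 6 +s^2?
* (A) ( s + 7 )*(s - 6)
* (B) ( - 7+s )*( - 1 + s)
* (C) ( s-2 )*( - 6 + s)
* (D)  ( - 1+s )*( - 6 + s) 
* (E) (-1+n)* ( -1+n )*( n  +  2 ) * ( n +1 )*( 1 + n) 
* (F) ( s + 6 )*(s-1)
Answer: D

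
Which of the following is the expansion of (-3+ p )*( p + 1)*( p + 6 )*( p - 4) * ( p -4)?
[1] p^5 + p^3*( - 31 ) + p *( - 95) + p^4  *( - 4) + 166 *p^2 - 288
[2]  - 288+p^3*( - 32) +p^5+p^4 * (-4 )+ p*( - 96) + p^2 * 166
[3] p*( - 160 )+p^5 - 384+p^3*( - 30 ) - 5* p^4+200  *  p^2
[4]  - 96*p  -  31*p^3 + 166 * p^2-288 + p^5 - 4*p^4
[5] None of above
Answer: 4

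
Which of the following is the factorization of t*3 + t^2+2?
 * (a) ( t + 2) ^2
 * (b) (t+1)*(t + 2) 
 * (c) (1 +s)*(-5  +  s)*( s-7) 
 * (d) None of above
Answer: b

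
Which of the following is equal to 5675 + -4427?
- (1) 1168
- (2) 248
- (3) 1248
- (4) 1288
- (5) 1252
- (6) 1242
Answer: 3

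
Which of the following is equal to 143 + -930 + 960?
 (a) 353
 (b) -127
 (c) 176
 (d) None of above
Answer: d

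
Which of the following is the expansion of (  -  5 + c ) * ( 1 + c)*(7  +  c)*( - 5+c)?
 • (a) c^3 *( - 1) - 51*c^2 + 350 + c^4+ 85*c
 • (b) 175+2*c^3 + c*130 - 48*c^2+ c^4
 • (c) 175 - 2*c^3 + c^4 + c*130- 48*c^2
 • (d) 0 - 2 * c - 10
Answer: c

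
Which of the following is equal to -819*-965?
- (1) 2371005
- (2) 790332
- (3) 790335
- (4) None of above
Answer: 3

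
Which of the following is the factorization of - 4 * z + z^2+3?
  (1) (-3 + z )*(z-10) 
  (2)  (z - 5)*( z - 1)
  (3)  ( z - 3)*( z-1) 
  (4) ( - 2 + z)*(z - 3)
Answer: 3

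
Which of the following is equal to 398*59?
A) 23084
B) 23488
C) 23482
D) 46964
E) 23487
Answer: C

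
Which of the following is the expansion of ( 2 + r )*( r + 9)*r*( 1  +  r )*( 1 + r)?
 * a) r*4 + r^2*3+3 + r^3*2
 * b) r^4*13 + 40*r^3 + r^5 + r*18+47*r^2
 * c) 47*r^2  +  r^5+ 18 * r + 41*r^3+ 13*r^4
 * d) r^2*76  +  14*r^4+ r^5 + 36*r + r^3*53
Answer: c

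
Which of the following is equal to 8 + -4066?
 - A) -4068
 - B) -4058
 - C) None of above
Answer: B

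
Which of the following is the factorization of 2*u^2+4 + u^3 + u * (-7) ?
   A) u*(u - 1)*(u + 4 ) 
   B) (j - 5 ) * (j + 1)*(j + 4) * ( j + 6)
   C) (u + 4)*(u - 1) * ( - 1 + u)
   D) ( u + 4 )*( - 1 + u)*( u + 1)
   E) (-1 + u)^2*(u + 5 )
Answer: C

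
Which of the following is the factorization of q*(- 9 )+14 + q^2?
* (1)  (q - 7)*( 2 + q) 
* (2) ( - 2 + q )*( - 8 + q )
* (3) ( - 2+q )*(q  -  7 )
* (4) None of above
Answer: 3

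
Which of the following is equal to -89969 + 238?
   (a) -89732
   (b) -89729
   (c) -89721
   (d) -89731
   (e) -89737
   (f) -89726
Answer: d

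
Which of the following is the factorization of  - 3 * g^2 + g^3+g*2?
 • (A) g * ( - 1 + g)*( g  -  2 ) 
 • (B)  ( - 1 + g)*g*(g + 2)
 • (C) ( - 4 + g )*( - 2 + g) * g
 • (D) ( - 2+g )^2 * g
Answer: A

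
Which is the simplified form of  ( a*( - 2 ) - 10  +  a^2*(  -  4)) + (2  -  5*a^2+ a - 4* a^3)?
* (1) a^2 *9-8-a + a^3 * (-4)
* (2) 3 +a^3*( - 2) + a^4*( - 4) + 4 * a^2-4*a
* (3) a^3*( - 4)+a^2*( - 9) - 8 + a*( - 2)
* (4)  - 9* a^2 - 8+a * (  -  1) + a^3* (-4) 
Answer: 4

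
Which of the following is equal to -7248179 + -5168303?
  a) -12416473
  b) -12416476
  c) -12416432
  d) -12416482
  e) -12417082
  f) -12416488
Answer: d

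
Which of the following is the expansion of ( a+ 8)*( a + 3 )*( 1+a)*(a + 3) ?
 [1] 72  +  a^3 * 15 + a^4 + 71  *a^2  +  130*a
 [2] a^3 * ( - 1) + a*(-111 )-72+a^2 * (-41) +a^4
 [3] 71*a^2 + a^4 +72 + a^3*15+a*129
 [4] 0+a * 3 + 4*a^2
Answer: 3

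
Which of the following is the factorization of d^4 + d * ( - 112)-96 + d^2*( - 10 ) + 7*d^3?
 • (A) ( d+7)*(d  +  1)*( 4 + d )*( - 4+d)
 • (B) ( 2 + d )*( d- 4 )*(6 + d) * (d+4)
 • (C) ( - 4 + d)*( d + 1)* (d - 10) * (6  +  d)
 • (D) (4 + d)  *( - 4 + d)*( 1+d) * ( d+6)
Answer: D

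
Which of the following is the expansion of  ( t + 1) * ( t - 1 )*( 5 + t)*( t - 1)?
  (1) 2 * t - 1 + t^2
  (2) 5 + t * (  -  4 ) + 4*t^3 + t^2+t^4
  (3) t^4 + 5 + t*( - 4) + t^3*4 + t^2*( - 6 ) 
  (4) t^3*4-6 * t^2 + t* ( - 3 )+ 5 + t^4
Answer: 3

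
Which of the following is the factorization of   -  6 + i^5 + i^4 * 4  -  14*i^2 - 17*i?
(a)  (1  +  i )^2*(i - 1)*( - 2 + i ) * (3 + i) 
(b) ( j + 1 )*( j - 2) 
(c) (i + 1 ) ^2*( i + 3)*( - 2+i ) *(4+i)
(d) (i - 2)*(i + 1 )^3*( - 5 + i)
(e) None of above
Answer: e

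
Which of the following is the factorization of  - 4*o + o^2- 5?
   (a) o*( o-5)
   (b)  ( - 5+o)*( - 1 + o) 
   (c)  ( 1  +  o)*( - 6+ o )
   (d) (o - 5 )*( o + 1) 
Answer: d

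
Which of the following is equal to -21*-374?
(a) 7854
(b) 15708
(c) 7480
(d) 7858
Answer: a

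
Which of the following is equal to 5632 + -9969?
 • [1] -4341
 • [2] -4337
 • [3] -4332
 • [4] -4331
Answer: 2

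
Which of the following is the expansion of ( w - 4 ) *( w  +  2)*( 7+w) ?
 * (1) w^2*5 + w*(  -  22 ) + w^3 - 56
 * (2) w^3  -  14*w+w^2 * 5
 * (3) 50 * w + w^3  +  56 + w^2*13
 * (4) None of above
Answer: 1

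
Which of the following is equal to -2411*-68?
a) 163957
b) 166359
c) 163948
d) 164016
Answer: c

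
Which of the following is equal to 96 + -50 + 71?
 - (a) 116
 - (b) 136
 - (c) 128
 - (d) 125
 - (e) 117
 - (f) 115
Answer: e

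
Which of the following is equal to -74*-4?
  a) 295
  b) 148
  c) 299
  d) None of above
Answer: d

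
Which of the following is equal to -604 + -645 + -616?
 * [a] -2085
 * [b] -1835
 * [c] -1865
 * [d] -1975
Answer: c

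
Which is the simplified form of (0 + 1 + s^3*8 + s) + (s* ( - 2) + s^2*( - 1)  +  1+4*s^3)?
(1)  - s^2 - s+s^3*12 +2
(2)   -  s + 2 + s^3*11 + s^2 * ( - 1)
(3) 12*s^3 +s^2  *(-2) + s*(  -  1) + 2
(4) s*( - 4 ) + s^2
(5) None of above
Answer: 1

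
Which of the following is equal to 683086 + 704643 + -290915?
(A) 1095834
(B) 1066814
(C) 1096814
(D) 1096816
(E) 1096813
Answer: C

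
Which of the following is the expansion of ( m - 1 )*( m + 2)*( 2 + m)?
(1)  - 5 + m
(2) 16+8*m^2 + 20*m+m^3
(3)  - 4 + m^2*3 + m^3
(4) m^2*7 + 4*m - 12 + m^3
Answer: 3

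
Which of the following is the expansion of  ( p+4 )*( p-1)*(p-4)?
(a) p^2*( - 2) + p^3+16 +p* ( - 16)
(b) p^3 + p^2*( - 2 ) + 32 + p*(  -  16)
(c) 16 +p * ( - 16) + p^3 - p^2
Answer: c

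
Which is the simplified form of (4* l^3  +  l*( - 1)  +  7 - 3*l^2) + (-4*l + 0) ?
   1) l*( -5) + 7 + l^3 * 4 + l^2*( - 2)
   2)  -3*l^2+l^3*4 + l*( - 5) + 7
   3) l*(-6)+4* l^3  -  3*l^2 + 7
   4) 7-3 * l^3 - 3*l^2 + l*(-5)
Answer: 2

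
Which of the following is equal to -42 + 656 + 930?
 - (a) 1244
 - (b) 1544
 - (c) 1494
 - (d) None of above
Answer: b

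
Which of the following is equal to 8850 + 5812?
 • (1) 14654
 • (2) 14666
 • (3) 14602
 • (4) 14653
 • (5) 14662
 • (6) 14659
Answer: 5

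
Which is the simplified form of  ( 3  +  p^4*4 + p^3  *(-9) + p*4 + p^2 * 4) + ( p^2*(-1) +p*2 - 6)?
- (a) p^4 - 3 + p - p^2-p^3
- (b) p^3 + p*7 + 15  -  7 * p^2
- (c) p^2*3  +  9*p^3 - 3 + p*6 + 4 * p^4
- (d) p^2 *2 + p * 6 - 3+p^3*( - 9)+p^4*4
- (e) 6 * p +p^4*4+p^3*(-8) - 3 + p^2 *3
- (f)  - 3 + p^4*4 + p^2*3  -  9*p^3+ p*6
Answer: f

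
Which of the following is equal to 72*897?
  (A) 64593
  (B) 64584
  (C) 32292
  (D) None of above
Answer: B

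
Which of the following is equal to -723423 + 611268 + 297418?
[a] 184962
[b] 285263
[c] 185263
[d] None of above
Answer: c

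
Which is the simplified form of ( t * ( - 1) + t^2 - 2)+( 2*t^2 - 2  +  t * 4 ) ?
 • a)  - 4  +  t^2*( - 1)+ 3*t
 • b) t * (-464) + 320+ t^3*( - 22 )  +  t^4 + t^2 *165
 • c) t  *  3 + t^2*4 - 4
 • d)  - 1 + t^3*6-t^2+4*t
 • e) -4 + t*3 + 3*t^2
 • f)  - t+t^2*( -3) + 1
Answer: e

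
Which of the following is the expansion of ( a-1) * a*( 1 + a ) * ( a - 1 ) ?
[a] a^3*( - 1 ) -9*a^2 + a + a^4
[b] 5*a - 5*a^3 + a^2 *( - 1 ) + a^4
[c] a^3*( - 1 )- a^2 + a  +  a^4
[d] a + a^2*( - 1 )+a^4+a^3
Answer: c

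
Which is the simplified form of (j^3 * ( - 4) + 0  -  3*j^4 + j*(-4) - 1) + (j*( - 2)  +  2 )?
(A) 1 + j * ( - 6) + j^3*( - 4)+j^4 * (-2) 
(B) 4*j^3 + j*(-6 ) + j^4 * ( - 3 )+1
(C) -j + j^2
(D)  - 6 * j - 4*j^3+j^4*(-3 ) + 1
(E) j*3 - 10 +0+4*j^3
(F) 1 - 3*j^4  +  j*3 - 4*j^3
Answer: D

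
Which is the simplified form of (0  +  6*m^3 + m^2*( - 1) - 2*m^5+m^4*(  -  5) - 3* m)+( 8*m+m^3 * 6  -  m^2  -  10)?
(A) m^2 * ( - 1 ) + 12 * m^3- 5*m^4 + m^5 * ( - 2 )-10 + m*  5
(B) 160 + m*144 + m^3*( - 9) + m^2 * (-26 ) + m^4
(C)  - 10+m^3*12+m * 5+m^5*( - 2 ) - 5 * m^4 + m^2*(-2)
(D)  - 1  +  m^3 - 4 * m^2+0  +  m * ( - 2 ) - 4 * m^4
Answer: C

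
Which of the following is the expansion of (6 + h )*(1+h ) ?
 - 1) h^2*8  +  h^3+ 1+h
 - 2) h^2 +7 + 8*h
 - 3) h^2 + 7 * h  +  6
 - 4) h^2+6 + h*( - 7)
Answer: 3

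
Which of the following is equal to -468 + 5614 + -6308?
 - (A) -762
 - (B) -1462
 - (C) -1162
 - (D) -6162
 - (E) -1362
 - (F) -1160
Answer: C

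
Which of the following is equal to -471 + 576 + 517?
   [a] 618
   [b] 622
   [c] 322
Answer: b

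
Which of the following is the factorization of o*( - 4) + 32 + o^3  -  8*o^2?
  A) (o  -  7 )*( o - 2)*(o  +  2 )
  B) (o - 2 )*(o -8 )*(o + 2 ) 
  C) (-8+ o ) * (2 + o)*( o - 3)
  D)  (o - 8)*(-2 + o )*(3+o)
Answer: B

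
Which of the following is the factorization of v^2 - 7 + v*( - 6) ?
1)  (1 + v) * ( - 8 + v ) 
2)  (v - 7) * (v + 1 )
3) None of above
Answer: 2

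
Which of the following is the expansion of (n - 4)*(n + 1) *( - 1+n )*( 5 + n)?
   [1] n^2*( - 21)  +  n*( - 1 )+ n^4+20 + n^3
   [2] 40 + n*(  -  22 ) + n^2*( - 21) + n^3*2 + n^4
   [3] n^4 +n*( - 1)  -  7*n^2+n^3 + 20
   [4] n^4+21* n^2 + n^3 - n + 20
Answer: 1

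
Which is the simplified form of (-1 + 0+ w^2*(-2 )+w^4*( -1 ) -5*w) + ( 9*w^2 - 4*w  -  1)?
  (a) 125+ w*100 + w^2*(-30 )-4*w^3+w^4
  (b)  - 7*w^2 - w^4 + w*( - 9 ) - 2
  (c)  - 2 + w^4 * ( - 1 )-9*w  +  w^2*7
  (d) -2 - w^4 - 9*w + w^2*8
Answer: c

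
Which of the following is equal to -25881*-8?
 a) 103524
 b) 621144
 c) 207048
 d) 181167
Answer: c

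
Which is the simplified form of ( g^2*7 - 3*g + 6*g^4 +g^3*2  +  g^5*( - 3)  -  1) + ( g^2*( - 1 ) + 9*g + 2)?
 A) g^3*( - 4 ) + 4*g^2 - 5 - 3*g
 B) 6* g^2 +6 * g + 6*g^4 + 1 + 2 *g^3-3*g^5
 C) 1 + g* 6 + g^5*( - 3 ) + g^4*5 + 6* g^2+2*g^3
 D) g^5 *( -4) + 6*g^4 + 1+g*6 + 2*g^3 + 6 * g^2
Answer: B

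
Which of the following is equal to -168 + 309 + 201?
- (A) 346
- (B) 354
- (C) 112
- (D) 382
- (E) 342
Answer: E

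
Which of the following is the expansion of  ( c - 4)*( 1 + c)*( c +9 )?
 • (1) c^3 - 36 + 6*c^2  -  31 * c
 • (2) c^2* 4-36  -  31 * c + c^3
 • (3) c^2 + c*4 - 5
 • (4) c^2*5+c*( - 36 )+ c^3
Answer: 1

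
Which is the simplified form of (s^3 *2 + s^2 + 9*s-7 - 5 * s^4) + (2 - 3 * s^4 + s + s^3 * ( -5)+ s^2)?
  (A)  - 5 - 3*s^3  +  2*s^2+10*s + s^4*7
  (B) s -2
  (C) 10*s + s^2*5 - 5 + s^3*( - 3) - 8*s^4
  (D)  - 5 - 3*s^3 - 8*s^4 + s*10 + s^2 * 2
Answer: D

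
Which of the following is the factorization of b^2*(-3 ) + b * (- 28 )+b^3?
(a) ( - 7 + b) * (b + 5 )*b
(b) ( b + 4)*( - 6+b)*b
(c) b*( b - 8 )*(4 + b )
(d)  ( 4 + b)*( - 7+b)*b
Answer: d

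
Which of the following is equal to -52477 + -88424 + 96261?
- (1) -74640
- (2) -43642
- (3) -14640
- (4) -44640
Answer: 4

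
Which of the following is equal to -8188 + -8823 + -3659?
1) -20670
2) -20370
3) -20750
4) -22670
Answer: 1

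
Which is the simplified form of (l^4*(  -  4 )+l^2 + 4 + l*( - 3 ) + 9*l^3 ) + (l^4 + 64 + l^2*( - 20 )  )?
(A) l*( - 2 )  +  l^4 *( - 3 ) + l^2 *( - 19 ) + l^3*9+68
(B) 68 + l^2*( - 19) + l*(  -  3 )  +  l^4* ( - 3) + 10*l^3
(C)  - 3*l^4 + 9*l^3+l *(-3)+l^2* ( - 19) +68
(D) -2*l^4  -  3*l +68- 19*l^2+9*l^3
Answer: C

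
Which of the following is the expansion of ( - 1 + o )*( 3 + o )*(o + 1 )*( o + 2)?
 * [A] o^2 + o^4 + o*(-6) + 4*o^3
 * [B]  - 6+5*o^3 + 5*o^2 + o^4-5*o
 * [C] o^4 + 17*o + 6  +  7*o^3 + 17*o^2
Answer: B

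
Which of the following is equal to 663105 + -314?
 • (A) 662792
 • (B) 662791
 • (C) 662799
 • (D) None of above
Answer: B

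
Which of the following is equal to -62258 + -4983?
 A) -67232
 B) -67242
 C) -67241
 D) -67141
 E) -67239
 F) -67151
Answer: C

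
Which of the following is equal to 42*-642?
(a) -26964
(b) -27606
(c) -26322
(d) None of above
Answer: a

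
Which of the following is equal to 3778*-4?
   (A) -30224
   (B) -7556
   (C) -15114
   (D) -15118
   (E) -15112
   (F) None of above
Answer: E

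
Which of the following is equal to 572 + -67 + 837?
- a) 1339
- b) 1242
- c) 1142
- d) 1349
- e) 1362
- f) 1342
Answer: f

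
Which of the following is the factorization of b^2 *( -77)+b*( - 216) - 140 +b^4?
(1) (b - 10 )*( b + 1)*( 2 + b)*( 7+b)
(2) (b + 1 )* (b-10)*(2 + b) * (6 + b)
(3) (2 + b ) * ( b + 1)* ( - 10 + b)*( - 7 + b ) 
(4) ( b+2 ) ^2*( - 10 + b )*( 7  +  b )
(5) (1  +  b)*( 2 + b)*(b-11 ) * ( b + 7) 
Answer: 1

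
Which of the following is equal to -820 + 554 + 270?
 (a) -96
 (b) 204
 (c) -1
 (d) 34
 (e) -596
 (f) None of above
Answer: f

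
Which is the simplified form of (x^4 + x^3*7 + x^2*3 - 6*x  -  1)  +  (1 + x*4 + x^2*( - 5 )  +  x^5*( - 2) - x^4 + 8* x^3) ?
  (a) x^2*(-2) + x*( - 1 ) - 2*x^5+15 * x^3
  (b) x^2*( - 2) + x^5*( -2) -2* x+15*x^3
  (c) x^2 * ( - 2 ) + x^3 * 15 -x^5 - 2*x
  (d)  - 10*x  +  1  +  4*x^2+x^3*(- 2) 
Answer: b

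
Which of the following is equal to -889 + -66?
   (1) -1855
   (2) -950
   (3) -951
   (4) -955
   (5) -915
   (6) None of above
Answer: 4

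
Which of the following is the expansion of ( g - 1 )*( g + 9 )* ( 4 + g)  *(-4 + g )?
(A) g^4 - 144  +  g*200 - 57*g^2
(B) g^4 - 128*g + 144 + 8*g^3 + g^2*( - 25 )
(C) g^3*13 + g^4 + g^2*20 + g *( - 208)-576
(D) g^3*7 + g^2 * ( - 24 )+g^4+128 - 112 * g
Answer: B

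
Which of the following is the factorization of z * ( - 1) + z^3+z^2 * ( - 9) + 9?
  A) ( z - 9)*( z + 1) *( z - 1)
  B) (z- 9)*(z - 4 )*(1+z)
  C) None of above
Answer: A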